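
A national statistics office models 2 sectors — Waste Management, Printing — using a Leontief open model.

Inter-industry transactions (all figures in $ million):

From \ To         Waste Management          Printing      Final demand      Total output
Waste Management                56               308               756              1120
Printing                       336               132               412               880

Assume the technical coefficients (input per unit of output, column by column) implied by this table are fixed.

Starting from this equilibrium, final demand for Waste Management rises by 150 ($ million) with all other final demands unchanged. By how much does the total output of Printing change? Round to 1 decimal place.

Δx_2 = 64.1

Technical coefficients a_ij = z_ij / X_j:
  a_11 = 56/1120 = 0.05, a_21 = 336/1120 = 0.30
  a_12 = 308/880 = 0.35, a_22 = 132/880 = 0.15
I − A =
  [   0.95    -0.35]
  [  -0.30     0.85]
det(I−A) = (0.95)(0.85) − (-0.35)(-0.30) = 0.7025
adj(I−A) = [[0.85, 0.35], [0.30, 0.95]]
(I − A)⁻¹ = adj(I−A) / det(I−A) ≈
  [   1.2100     0.4982]
  [   0.4270     1.3523]
Δx = (I − A)⁻¹ Δd with Δd having +150 in the Waste Management component and 0 elsewhere.
So Δx_2 = L_21 · (+150), where L_21 = adj(I−A)_21 / det(I−A) = 0.30 / 0.7025.
Δx_2 = 0.30 × (+150) / 0.7025 = 45.00 / 0.7025 ≈ 64.1.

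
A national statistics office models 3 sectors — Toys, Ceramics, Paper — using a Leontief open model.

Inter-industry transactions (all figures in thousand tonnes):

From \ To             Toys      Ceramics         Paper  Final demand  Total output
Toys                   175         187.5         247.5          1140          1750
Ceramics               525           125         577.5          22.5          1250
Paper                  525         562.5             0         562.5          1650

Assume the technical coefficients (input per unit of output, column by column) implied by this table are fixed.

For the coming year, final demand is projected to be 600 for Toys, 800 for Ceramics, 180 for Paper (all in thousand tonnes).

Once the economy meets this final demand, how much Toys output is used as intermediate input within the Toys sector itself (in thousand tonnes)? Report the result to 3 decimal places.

z_11 = 119.479

Technical coefficients a_ij = z_ij / X_j:
  a_11 = 175/1750 = 0.10, a_21 = 525/1750 = 0.30, a_31 = 525/1750 = 0.30
  a_12 = 187.5/1250 = 0.15, a_22 = 125/1250 = 0.10, a_32 = 562.5/1250 = 0.45
  a_13 = 247.5/1650 = 0.15, a_23 = 577.5/1650 = 0.35, a_33 = 0/1650 = 0.00
I − A =
  [   0.90    -0.15    -0.15]
  [  -0.30     0.90    -0.35]
  [  -0.30    -0.45     1.00]
Cofactors of I−A, C_ij = (−1)^(i+j)·(minor ij) (rows/columns in the sector order above):
  C_11 = (0.90)(1.00) − (-0.35)(-0.45) = 0.7425
  C_12 = −[(-0.30)(1.00) − (-0.35)(-0.30)] = 0.4050
  C_13 = (-0.30)(-0.45) − (0.90)(-0.30) = 0.4050
  C_21 = −[(-0.15)(1.00) − (-0.15)(-0.45)] = 0.2175
  C_22 = (0.90)(1.00) − (-0.15)(-0.30) = 0.8550
  C_23 = −[(0.90)(-0.45) − (-0.15)(-0.30)] = 0.4500
  C_31 = (-0.15)(-0.35) − (-0.15)(0.90) = 0.1875
  C_32 = −[(0.90)(-0.35) − (-0.15)(-0.30)] = 0.3600
  C_33 = (0.90)(0.90) − (-0.15)(-0.30) = 0.7650
det(I−A) = Σ_j (I−A)_1j·C_1j = (0.90)(0.7425) + (-0.15)(0.4050) + (-0.15)(0.4050) = 0.54675
adj(I−A) = Cᵀ =
  [ 0.7425   0.2175   0.1875]
  [ 0.4050   0.8550   0.3600]
  [ 0.4050   0.4500   0.7650]
(I − A)⁻¹ = adj(I−A) / det(I−A) ≈
  [   1.3580     0.3978     0.3429]
  [   0.7407     1.5638     0.6584]
  [   0.7407     0.8230     1.3992]
First solve x = (I − A)⁻¹ d = adj(I−A)·d / det(I−A); in particular x_1 = (0.7425·600 + 0.2175·800 + 0.1875·180) / 0.54675 = 653.25 / 0.54675 ≈ 1194.78738.
Intermediate flow from 1 to 1: z_11 = a_11 · x_1 = 0.10 × 653.25 / 0.54675 = 65.325 / 0.54675 ≈ 119.479.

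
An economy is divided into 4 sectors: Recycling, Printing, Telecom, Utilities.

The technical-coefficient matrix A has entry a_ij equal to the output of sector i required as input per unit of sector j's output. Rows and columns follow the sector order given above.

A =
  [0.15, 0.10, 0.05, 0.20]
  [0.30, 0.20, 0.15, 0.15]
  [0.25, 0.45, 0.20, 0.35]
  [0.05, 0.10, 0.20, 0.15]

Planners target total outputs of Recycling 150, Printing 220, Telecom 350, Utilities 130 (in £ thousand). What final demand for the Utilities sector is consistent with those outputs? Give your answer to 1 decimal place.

I − A =
  [   0.85    -0.10    -0.05    -0.20]
  [  -0.30     0.80    -0.15    -0.15]
  [  -0.25    -0.45     0.80    -0.35]
  [  -0.05    -0.10    -0.20     0.85]
d = (I − A) x:
  d_1 = (+0.85)·150 + (-0.10)·220 + (-0.05)·350 + (-0.20)·130 = 62.0
  d_2 = (-0.30)·150 + (+0.80)·220 + (-0.15)·350 + (-0.15)·130 = 59.0
  d_3 = (-0.25)·150 + (-0.45)·220 + (+0.80)·350 + (-0.35)·130 = 98.0
  d_4 = (-0.05)·150 + (-0.10)·220 + (-0.20)·350 + (+0.85)·130 = 11.0

d_4 = 11.0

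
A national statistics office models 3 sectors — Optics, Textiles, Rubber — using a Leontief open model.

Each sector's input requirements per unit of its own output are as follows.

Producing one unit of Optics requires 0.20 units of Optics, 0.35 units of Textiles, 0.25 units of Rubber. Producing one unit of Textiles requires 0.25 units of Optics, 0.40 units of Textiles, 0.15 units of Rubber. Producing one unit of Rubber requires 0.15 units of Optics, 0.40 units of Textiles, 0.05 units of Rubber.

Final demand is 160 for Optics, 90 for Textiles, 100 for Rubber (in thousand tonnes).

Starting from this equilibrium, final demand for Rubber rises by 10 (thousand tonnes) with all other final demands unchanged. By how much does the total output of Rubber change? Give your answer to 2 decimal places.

Δx_R = 14.56

I − A =
  [   0.80    -0.25    -0.15]
  [  -0.35     0.60    -0.40]
  [  -0.25    -0.15     0.95]
Cofactors of I−A, C_ij = (−1)^(i+j)·(minor ij) (rows/columns in the sector order above):
  C_11 = (0.60)(0.95) − (-0.40)(-0.15) = 0.5100
  C_12 = −[(-0.35)(0.95) − (-0.40)(-0.25)] = 0.4325
  C_13 = (-0.35)(-0.15) − (0.60)(-0.25) = 0.2025
  C_21 = −[(-0.25)(0.95) − (-0.15)(-0.15)] = 0.2600
  C_22 = (0.80)(0.95) − (-0.15)(-0.25) = 0.7225
  C_23 = −[(0.80)(-0.15) − (-0.25)(-0.25)] = 0.1825
  C_31 = (-0.25)(-0.40) − (-0.15)(0.60) = 0.1900
  C_32 = −[(0.80)(-0.40) − (-0.15)(-0.35)] = 0.3725
  C_33 = (0.80)(0.60) − (-0.25)(-0.35) = 0.3925
det(I−A) = Σ_j (I−A)_1j·C_1j = (0.80)(0.5100) + (-0.25)(0.4325) + (-0.15)(0.2025) = 0.2695
adj(I−A) = Cᵀ =
  [ 0.5100   0.2600   0.1900]
  [ 0.4325   0.7225   0.3725]
  [ 0.2025   0.1825   0.3925]
(I − A)⁻¹ = adj(I−A) / det(I−A) ≈
  [   1.8924     0.9647     0.7050]
  [   1.6048     2.6809     1.3822]
  [   0.7514     0.6772     1.4564]
Δx = (I − A)⁻¹ Δd with Δd having +10 in the Rubber component and 0 elsewhere.
So Δx_R = L_RR · (+10), where L_RR = adj(I−A)_RR / det(I−A) = 0.3925 / 0.2695.
Δx_R = 0.3925 × (+10) / 0.2695 = 3.925 / 0.2695 ≈ 14.56.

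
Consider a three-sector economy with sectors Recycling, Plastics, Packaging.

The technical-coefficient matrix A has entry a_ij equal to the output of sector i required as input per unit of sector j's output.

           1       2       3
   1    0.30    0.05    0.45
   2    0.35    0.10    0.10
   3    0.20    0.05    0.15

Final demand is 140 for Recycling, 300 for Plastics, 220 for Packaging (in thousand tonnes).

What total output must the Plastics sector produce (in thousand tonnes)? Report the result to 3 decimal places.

x_2 = 575.775

I − A =
  [   0.70    -0.05    -0.45]
  [  -0.35     0.90    -0.10]
  [  -0.20    -0.05     0.85]
Cofactors of I−A, C_ij = (−1)^(i+j)·(minor ij) (rows/columns in the sector order above):
  C_11 = (0.90)(0.85) − (-0.10)(-0.05) = 0.7600
  C_12 = −[(-0.35)(0.85) − (-0.10)(-0.20)] = 0.3175
  C_13 = (-0.35)(-0.05) − (0.90)(-0.20) = 0.1975
  C_21 = −[(-0.05)(0.85) − (-0.45)(-0.05)] = 0.0650
  C_22 = (0.70)(0.85) − (-0.45)(-0.20) = 0.5050
  C_23 = −[(0.70)(-0.05) − (-0.05)(-0.20)] = 0.0450
  C_31 = (-0.05)(-0.10) − (-0.45)(0.90) = 0.4100
  C_32 = −[(0.70)(-0.10) − (-0.45)(-0.35)] = 0.2275
  C_33 = (0.70)(0.90) − (-0.05)(-0.35) = 0.6125
det(I−A) = Σ_j (I−A)_1j·C_1j = (0.70)(0.7600) + (-0.05)(0.3175) + (-0.45)(0.1975) = 0.42725
adj(I−A) = Cᵀ =
  [ 0.7600   0.0650   0.4100]
  [ 0.3175   0.5050   0.2275]
  [ 0.1975   0.0450   0.6125]
(I − A)⁻¹ = adj(I−A) / det(I−A) ≈
  [   1.7788     0.1521     0.9596]
  [   0.7431     1.1820     0.5325]
  [   0.4623     0.1053     1.4336]
x = (I − A)⁻¹ d = adj(I−A)·d / det(I−A), with det(I−A) = 0.42725:
  x_1 = (0.7600·140 + 0.0650·300 + 0.4100·220) / 0.42725 = 216.10 / 0.42725 ≈ 505.793
  x_2 = (0.3175·140 + 0.5050·300 + 0.2275·220) / 0.42725 = 246.00 / 0.42725 ≈ 575.775
  x_3 = (0.1975·140 + 0.0450·300 + 0.6125·220) / 0.42725 = 175.90 / 0.42725 ≈ 411.703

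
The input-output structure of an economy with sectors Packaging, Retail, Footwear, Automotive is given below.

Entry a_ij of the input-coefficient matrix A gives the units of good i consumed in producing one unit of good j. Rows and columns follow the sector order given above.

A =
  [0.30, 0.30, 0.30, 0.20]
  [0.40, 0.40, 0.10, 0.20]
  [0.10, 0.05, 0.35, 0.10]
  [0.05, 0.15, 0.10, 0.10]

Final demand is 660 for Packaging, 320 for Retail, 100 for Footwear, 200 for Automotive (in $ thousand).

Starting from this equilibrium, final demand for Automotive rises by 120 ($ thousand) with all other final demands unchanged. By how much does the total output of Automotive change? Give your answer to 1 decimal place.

I − A =
  [   0.70    -0.30    -0.30    -0.20]
  [  -0.40     0.60    -0.10    -0.20]
  [  -0.10    -0.05     0.65    -0.10]
  [  -0.05    -0.15    -0.10     0.90]
Compute the cofactors C_ij = (−1)^(i+j)·(3×3 minor ij) of I−A; the adjugate is their transpose:
adj(I−A) = Cᵀ =
  [ 0.31850   0.21100   0.20100   0.14000]
  [ 0.24800   0.36550   0.19500   0.15800]
  [ 0.07850   0.07300   0.22800   0.05900]
  [ 0.06775   0.08075   0.06900   0.16450]
det(I−A) = Σ_j (I−A)_1j·C_1j = (0.70)(0.31850) + (-0.30)(0.24800) + (-0.30)(0.07850) + (-0.20)(0.06775) = 0.11145
(I − A)⁻¹ = adj(I−A) / det(I−A) ≈
  [   2.8578     1.8932     1.8035     1.2562]
  [   2.2252     3.2795     1.7497     1.4177]
  [   0.7044     0.6550     2.0458     0.5294]
  [   0.6079     0.7245     0.6191     1.4760]
Δx = (I − A)⁻¹ Δd with Δd having +120 in the Automotive component and 0 elsewhere.
So Δx_A = L_AA · (+120), where L_AA = adj(I−A)_AA / det(I−A) = 0.16450 / 0.11145.
Δx_A = 0.16450 × (+120) / 0.11145 = 19.74 / 0.11145 ≈ 177.1.

Δx_A = 177.1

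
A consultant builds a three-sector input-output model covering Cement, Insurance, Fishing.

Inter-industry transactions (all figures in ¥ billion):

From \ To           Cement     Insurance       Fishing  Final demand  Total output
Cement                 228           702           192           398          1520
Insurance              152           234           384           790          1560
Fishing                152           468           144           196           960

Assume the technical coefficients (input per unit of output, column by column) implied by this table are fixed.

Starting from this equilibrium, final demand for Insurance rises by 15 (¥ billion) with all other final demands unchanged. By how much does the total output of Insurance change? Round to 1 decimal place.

Δx_I = 24.3

Technical coefficients a_ij = z_ij / X_j:
  a_CC = 228/1520 = 0.15, a_IC = 152/1520 = 0.10, a_FC = 152/1520 = 0.10
  a_CI = 702/1560 = 0.45, a_II = 234/1560 = 0.15, a_FI = 468/1560 = 0.30
  a_CF = 192/960 = 0.20, a_IF = 384/960 = 0.40, a_FF = 144/960 = 0.15
I − A =
  [   0.85    -0.45    -0.20]
  [  -0.10     0.85    -0.40]
  [  -0.10    -0.30     0.85]
Cofactors of I−A, C_ij = (−1)^(i+j)·(minor ij) (rows/columns in the sector order above):
  C_11 = (0.85)(0.85) − (-0.40)(-0.30) = 0.6025
  C_12 = −[(-0.10)(0.85) − (-0.40)(-0.10)] = 0.1250
  C_13 = (-0.10)(-0.30) − (0.85)(-0.10) = 0.1150
  C_21 = −[(-0.45)(0.85) − (-0.20)(-0.30)] = 0.4425
  C_22 = (0.85)(0.85) − (-0.20)(-0.10) = 0.7025
  C_23 = −[(0.85)(-0.30) − (-0.45)(-0.10)] = 0.3000
  C_31 = (-0.45)(-0.40) − (-0.20)(0.85) = 0.3500
  C_32 = −[(0.85)(-0.40) − (-0.20)(-0.10)] = 0.3600
  C_33 = (0.85)(0.85) − (-0.45)(-0.10) = 0.6775
det(I−A) = Σ_j (I−A)_1j·C_1j = (0.85)(0.6025) + (-0.45)(0.1250) + (-0.20)(0.1150) = 0.432875
adj(I−A) = Cᵀ =
  [ 0.6025   0.4425   0.3500]
  [ 0.1250   0.7025   0.3600]
  [ 0.1150   0.3000   0.6775]
(I − A)⁻¹ = adj(I−A) / det(I−A) ≈
  [   1.3919     1.0222     0.8085]
  [   0.2888     1.6229     0.8316]
  [   0.2657     0.6930     1.5651]
Δx = (I − A)⁻¹ Δd with Δd having +15 in the Insurance component and 0 elsewhere.
So Δx_I = L_II · (+15), where L_II = adj(I−A)_II / det(I−A) = 0.7025 / 0.432875.
Δx_I = 0.7025 × (+15) / 0.432875 = 10.5375 / 0.432875 ≈ 24.3.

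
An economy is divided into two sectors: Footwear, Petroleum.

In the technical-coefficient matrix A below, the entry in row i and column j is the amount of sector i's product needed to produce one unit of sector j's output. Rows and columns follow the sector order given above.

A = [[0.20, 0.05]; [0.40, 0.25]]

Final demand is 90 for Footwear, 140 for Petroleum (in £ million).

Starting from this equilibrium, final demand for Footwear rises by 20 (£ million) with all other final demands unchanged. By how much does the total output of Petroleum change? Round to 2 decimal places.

Δx_P = 13.79

I − A =
  [   0.80    -0.05]
  [  -0.40     0.75]
det(I−A) = (0.80)(0.75) − (-0.05)(-0.40) = 0.5800
adj(I−A) = [[0.75, 0.05], [0.40, 0.80]]
(I − A)⁻¹ = adj(I−A) / det(I−A) ≈
  [   1.2931     0.0862]
  [   0.6897     1.3793]
Δx = (I − A)⁻¹ Δd with Δd having +20 in the Footwear component and 0 elsewhere.
So Δx_P = L_PF · (+20), where L_PF = adj(I−A)_PF / det(I−A) = 0.40 / 0.5800.
Δx_P = 0.40 × (+20) / 0.5800 = 8.00 / 0.5800 ≈ 13.79.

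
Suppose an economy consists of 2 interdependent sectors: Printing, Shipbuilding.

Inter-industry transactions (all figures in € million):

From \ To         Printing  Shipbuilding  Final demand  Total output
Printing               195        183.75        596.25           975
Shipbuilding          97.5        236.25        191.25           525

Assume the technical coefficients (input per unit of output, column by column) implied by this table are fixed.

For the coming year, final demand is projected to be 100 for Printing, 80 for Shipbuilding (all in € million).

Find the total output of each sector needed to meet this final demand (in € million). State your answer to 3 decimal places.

Technical coefficients a_ij = z_ij / X_j:
  a_11 = 195/975 = 0.20, a_21 = 97.5/975 = 0.10
  a_12 = 183.75/525 = 0.35, a_22 = 236.25/525 = 0.45
I − A =
  [   0.80    -0.35]
  [  -0.10     0.55]
det(I−A) = (0.80)(0.55) − (-0.35)(-0.10) = 0.4050
adj(I−A) = [[0.55, 0.35], [0.10, 0.80]]
(I − A)⁻¹ = adj(I−A) / det(I−A) ≈
  [   1.3580     0.8642]
  [   0.2469     1.9753]
x = (I − A)⁻¹ d = adj(I−A)·d / det(I−A), with det(I−A) = 0.4050:
  x_1 = (0.55·100 + 0.35·80) / 0.4050 = 83.00 / 0.4050 ≈ 204.938
  x_2 = (0.10·100 + 0.80·80) / 0.4050 = 74.00 / 0.4050 ≈ 182.716

x_1 = 204.938, x_2 = 182.716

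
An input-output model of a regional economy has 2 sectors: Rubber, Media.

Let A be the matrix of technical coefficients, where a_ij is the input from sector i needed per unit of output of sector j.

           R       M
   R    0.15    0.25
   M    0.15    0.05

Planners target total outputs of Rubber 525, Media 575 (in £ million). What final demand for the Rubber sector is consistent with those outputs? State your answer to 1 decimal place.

d_R = 302.5

I − A =
  [   0.85    -0.25]
  [  -0.15     0.95]
d = (I − A) x:
  d_R = (+0.85)·525 + (-0.25)·575 = 302.5
  d_M = (-0.15)·525 + (+0.95)·575 = 467.5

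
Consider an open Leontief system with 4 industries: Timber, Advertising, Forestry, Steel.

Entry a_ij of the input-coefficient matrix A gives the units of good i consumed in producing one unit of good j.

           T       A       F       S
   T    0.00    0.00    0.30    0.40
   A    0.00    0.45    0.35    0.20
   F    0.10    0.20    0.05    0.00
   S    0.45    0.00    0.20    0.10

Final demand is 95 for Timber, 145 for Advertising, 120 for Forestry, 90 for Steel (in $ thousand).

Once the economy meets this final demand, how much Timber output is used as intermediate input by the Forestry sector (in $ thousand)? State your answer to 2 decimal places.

z_TF = 82.27

I − A =
  [   1.00     0.00    -0.30    -0.40]
  [   0.00     0.55    -0.35    -0.20]
  [  -0.10    -0.20     0.95     0.00]
  [  -0.45     0.00    -0.20     0.90]
Compute the cofactors C_ij = (−1)^(i+j)·(3×3 minor ij) of I−A; the adjugate is their transpose:
adj(I−A) = Cᵀ =
  [ 0.399250   0.070000   0.192500   0.193000]
  [ 0.121000   0.649000   0.319000   0.198000]
  [ 0.067500   0.144000   0.396000   0.062000]
  [ 0.214625   0.067000   0.184250   0.436000]
det(I−A) = Σ_j (I−A)_1j·C_1j = (1.00)(0.399250) + (0.00)(0.121000) + (-0.30)(0.067500) + (-0.40)(0.214625) = 0.29315
(I − A)⁻¹ = adj(I−A) / det(I−A) ≈
  [   1.3619     0.2388     0.6567     0.6584]
  [   0.4128     2.2139     1.0882     0.6754]
  [   0.2303     0.4912     1.3508     0.2115]
  [   0.7321     0.2286     0.6285     1.4873]
First solve x = (I − A)⁻¹ d = adj(I−A)·d / det(I−A); in particular x_F = (0.067500·95 + 0.144000·145 + 0.396000·120 + 0.062000·90) / 0.29315 = 80.3925 / 0.29315 ≈ 274.2367.
Intermediate flow from T to F: z_TF = a_TF · x_F = 0.30 × 80.3925 / 0.29315 = 24.11775 / 0.29315 ≈ 82.27.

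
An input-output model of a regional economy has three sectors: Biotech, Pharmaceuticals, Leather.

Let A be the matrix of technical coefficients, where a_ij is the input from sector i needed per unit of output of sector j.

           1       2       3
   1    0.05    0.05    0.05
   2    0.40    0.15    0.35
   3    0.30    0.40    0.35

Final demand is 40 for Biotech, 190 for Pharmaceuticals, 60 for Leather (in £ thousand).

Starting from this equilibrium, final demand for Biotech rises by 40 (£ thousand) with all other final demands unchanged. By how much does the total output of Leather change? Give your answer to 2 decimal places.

Δx_3 = 47.04

I − A =
  [   0.95    -0.05    -0.05]
  [  -0.40     0.85    -0.35]
  [  -0.30    -0.40     0.65]
Cofactors of I−A, C_ij = (−1)^(i+j)·(minor ij) (rows/columns in the sector order above):
  C_11 = (0.85)(0.65) − (-0.35)(-0.40) = 0.4125
  C_12 = −[(-0.40)(0.65) − (-0.35)(-0.30)] = 0.3650
  C_13 = (-0.40)(-0.40) − (0.85)(-0.30) = 0.4150
  C_21 = −[(-0.05)(0.65) − (-0.05)(-0.40)] = 0.0525
  C_22 = (0.95)(0.65) − (-0.05)(-0.30) = 0.6025
  C_23 = −[(0.95)(-0.40) − (-0.05)(-0.30)] = 0.3950
  C_31 = (-0.05)(-0.35) − (-0.05)(0.85) = 0.0600
  C_32 = −[(0.95)(-0.35) − (-0.05)(-0.40)] = 0.3525
  C_33 = (0.95)(0.85) − (-0.05)(-0.40) = 0.7875
det(I−A) = Σ_j (I−A)_1j·C_1j = (0.95)(0.4125) + (-0.05)(0.3650) + (-0.05)(0.4150) = 0.352875
adj(I−A) = Cᵀ =
  [ 0.4125   0.0525   0.0600]
  [ 0.3650   0.6025   0.3525]
  [ 0.4150   0.3950   0.7875]
(I − A)⁻¹ = adj(I−A) / det(I−A) ≈
  [   1.1690     0.1488     0.1700]
  [   1.0344     1.7074     0.9989]
  [   1.1761     1.1194     2.2317]
Δx = (I − A)⁻¹ Δd with Δd having +40 in the Biotech component and 0 elsewhere.
So Δx_3 = L_31 · (+40), where L_31 = adj(I−A)_31 / det(I−A) = 0.4150 / 0.352875.
Δx_3 = 0.4150 × (+40) / 0.352875 = 16.60 / 0.352875 ≈ 47.04.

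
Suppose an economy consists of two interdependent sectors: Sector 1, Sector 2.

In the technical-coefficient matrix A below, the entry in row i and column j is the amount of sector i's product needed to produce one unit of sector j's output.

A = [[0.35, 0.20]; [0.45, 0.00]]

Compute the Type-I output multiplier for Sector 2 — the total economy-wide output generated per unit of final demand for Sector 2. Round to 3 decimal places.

m_2 = 1.518

I − A =
  [   0.65    -0.20]
  [  -0.45     1.00]
det(I−A) = (0.65)(1.00) − (-0.20)(-0.45) = 0.5600
adj(I−A) = [[1.00, 0.20], [0.45, 0.65]]
(I − A)⁻¹ = adj(I−A) / det(I−A) ≈
  [   1.7857     0.3571]
  [   0.8036     1.1607]
The output multiplier for sector j is the column-j sum of the Leontief inverse (I − A)⁻¹ = adj(I−A) / det(I−A).
Column 2 of adj(I−A): (0.20, 0.65); det(I−A) = 0.5600.
m_2 = (0.20 + 0.65) / 0.5600 = 0.85 / 0.5600 ≈ 1.518.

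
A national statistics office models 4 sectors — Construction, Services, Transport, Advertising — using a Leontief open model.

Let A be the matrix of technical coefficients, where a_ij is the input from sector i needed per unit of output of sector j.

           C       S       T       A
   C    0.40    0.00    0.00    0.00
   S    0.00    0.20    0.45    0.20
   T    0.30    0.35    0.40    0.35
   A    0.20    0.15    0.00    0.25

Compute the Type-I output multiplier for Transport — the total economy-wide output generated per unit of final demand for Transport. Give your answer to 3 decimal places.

I − A =
  [   0.60     0.00     0.00     0.00]
  [   0.00     0.80    -0.45    -0.20]
  [  -0.30    -0.35     0.60    -0.35]
  [  -0.20    -0.15     0.00     0.75]
Compute the cofactors C_ij = (−1)^(i+j)·(3×3 minor ij) of I−A; the adjugate is their transpose:
adj(I−A) = Cᵀ =
  [ 0.20025   0.00000   0.00000   0.00000]
  [ 0.15675   0.27000   0.20250   0.16650]
  [ 0.24100   0.18900   0.34200   0.21000]
  [ 0.08475   0.05400   0.04050   0.19350]
det(I−A) = Σ_j (I−A)_1j·C_1j = (0.60)(0.20025) + (0.00)(0.15675) + (0.00)(0.24100) + (0.00)(0.08475) = 0.12015
(I − A)⁻¹ = adj(I−A) / det(I−A) ≈
  [   1.6667     0.0000     0.0000     0.0000]
  [   1.3046     2.2472     1.6854     1.3858]
  [   2.0058     1.5730     2.8464     1.7478]
  [   0.7054     0.4494     0.3371     1.6105]
The output multiplier for sector j is the column-j sum of the Leontief inverse (I − A)⁻¹ = adj(I−A) / det(I−A).
Column T of adj(I−A): (0.00000, 0.20250, 0.34200, 0.04050); det(I−A) = 0.12015.
m_T = (0.00000 + 0.20250 + 0.34200 + 0.04050) / 0.12015 = 0.585 / 0.12015 ≈ 4.869.

m_T = 4.869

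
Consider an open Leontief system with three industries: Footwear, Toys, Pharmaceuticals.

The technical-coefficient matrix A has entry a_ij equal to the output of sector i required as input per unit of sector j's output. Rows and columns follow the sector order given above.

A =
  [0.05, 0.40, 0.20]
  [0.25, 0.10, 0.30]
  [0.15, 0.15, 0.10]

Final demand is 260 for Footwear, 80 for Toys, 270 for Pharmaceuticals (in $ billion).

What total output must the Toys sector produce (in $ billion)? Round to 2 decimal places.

I − A =
  [   0.95    -0.40    -0.20]
  [  -0.25     0.90    -0.30]
  [  -0.15    -0.15     0.90]
Cofactors of I−A, C_ij = (−1)^(i+j)·(minor ij) (rows/columns in the sector order above):
  C_11 = (0.90)(0.90) − (-0.30)(-0.15) = 0.7650
  C_12 = −[(-0.25)(0.90) − (-0.30)(-0.15)] = 0.2700
  C_13 = (-0.25)(-0.15) − (0.90)(-0.15) = 0.1725
  C_21 = −[(-0.40)(0.90) − (-0.20)(-0.15)] = 0.3900
  C_22 = (0.95)(0.90) − (-0.20)(-0.15) = 0.8250
  C_23 = −[(0.95)(-0.15) − (-0.40)(-0.15)] = 0.2025
  C_31 = (-0.40)(-0.30) − (-0.20)(0.90) = 0.3000
  C_32 = −[(0.95)(-0.30) − (-0.20)(-0.25)] = 0.3350
  C_33 = (0.95)(0.90) − (-0.40)(-0.25) = 0.7550
det(I−A) = Σ_j (I−A)_1j·C_1j = (0.95)(0.7650) + (-0.40)(0.2700) + (-0.20)(0.1725) = 0.58425
adj(I−A) = Cᵀ =
  [ 0.7650   0.3900   0.3000]
  [ 0.2700   0.8250   0.3350]
  [ 0.1725   0.2025   0.7550]
(I − A)⁻¹ = adj(I−A) / det(I−A) ≈
  [   1.3094     0.6675     0.5135]
  [   0.4621     1.4121     0.5734]
  [   0.2953     0.3466     1.2923]
x = (I − A)⁻¹ d = adj(I−A)·d / det(I−A), with det(I−A) = 0.58425:
  x_F = (0.7650·260 + 0.3900·80 + 0.3000·270) / 0.58425 = 311.10 / 0.58425 ≈ 532.48
  x_T = (0.2700·260 + 0.8250·80 + 0.3350·270) / 0.58425 = 226.65 / 0.58425 ≈ 387.93
  x_P = (0.1725·260 + 0.2025·80 + 0.7550·270) / 0.58425 = 264.90 / 0.58425 ≈ 453.40

x_T = 387.93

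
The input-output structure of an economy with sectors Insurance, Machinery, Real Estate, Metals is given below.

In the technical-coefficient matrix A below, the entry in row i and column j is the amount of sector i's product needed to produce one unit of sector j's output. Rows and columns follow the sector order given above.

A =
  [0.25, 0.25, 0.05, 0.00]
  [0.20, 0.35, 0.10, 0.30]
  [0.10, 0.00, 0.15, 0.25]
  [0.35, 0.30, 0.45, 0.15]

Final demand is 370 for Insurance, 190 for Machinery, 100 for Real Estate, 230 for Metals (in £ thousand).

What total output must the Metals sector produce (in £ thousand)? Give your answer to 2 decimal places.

I − A =
  [   0.75    -0.25    -0.05     0.00]
  [  -0.20     0.65    -0.10    -0.30]
  [  -0.10     0.00     0.85    -0.25]
  [  -0.35    -0.30    -0.45     0.85]
Compute the cofactors C_ij = (−1)^(i+j)·(3×3 minor ij) of I−A; the adjugate is their transpose:
adj(I−A) = Cᵀ =
  [ 0.312500   0.156250   0.078125   0.078125]
  [ 0.242000   0.448875   0.178750   0.211000]
  [ 0.118125   0.099375   0.278125   0.116875]
  [ 0.276625   0.275375   0.242500   0.366125]
det(I−A) = Σ_j (I−A)_1j·C_1j = (0.75)(0.312500) + (-0.25)(0.242000) + (-0.05)(0.118125) + (0.00)(0.276625) = 0.16796875
(I − A)⁻¹ = adj(I−A) / det(I−A) ≈
  [   1.8605     0.9302     0.4651     0.4651]
  [   1.4407     2.6724     1.0642     1.2562]
  [   0.7033     0.5916     1.6558     0.6958]
  [   1.6469     1.6394     1.4437     2.1797]
x = (I − A)⁻¹ d = adj(I−A)·d / det(I−A), with det(I−A) = 0.16796875:
  x_1 = (0.312500·370 + 0.156250·190 + 0.078125·100 + 0.078125·230) / 0.16796875 = 171.09375 / 0.16796875 ≈ 1018.60
  x_2 = (0.242000·370 + 0.448875·190 + 0.178750·100 + 0.211000·230) / 0.16796875 = 241.23125 / 0.16796875 ≈ 1436.17
  x_3 = (0.118125·370 + 0.099375·190 + 0.278125·100 + 0.116875·230) / 0.16796875 = 117.28125 / 0.16796875 ≈ 698.23
  x_4 = (0.276625·370 + 0.275375·190 + 0.242500·100 + 0.366125·230) / 0.16796875 = 263.13125 / 0.16796875 ≈ 1566.55

x_4 = 1566.55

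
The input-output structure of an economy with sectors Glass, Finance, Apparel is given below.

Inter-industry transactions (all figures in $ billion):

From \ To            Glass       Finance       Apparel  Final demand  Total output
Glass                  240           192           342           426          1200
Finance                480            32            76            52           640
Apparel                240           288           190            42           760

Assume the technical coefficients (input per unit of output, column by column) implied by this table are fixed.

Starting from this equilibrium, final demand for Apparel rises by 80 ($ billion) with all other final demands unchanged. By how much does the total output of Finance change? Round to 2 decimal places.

Δx_2 = 76.61

Technical coefficients a_ij = z_ij / X_j:
  a_11 = 240/1200 = 0.20, a_21 = 480/1200 = 0.40, a_31 = 240/1200 = 0.20
  a_12 = 192/640 = 0.30, a_22 = 32/640 = 0.05, a_32 = 288/640 = 0.45
  a_13 = 342/760 = 0.45, a_23 = 76/760 = 0.10, a_33 = 190/760 = 0.25
I − A =
  [   0.80    -0.30    -0.45]
  [  -0.40     0.95    -0.10]
  [  -0.20    -0.45     0.75]
Cofactors of I−A, C_ij = (−1)^(i+j)·(minor ij) (rows/columns in the sector order above):
  C_11 = (0.95)(0.75) − (-0.10)(-0.45) = 0.6675
  C_12 = −[(-0.40)(0.75) − (-0.10)(-0.20)] = 0.3200
  C_13 = (-0.40)(-0.45) − (0.95)(-0.20) = 0.3700
  C_21 = −[(-0.30)(0.75) − (-0.45)(-0.45)] = 0.4275
  C_22 = (0.80)(0.75) − (-0.45)(-0.20) = 0.5100
  C_23 = −[(0.80)(-0.45) − (-0.30)(-0.20)] = 0.4200
  C_31 = (-0.30)(-0.10) − (-0.45)(0.95) = 0.4575
  C_32 = −[(0.80)(-0.10) − (-0.45)(-0.40)] = 0.2600
  C_33 = (0.80)(0.95) − (-0.30)(-0.40) = 0.6400
det(I−A) = Σ_j (I−A)_1j·C_1j = (0.80)(0.6675) + (-0.30)(0.3200) + (-0.45)(0.3700) = 0.2715
adj(I−A) = Cᵀ =
  [ 0.6675   0.4275   0.4575]
  [ 0.3200   0.5100   0.2600]
  [ 0.3700   0.4200   0.6400]
(I − A)⁻¹ = adj(I−A) / det(I−A) ≈
  [   2.4586     1.5746     1.6851]
  [   1.1786     1.8785     0.9576]
  [   1.3628     1.5470     2.3573]
Δx = (I − A)⁻¹ Δd with Δd having +80 in the Apparel component and 0 elsewhere.
So Δx_2 = L_23 · (+80), where L_23 = adj(I−A)_23 / det(I−A) = 0.2600 / 0.2715.
Δx_2 = 0.2600 × (+80) / 0.2715 = 20.80 / 0.2715 ≈ 76.61.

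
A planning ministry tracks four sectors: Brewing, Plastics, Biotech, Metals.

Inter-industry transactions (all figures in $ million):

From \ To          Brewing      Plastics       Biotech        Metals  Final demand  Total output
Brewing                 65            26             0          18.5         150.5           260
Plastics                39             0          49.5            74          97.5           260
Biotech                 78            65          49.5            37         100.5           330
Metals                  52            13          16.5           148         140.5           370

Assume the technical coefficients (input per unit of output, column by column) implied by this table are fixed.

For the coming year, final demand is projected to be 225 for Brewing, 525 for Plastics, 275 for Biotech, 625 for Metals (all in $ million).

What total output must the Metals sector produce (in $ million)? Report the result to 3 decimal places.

x_4 = 1385.071

Technical coefficients a_ij = z_ij / X_j:
  a_11 = 65/260 = 0.25, a_21 = 39/260 = 0.15, a_31 = 78/260 = 0.30, a_41 = 52/260 = 0.20
  a_12 = 26/260 = 0.10, a_22 = 0/260 = 0.00, a_32 = 65/260 = 0.25, a_42 = 13/260 = 0.05
  a_13 = 0/330 = 0.00, a_23 = 49.5/330 = 0.15, a_33 = 49.5/330 = 0.15, a_43 = 16.5/330 = 0.05
  a_14 = 18.5/370 = 0.05, a_24 = 74/370 = 0.20, a_34 = 37/370 = 0.10, a_44 = 148/370 = 0.40
I − A =
  [   0.75    -0.10     0.00    -0.05]
  [  -0.15     1.00    -0.15    -0.20]
  [  -0.30    -0.25     0.85    -0.10]
  [  -0.20    -0.05    -0.05     0.60]
Compute the cofactors C_ij = (−1)^(i+j)·(3×3 minor ij) of I−A; the adjugate is their transpose:
adj(I−A) = Cᵀ =
  [ 0.470750   0.053250   0.012875   0.059125]
  [ 0.142750   0.369500   0.073875   0.147375]
  [ 0.230250   0.134500   0.419125   0.133875]
  [ 0.188000   0.059750   0.045375   0.592125]
det(I−A) = Σ_j (I−A)_1j·C_1j = (0.75)(0.470750) + (-0.10)(0.142750) + (0.00)(0.230250) + (-0.05)(0.188000) = 0.3293875
(I − A)⁻¹ = adj(I−A) / det(I−A) ≈
  [   1.4292     0.1617     0.0391     0.1795]
  [   0.4334     1.1218     0.2243     0.4474]
  [   0.6990     0.4083     1.2724     0.4064]
  [   0.5708     0.1814     0.1378     1.7977]
x = (I − A)⁻¹ d = adj(I−A)·d / det(I−A), with det(I−A) = 0.3293875:
  x_1 = (0.470750·225 + 0.053250·525 + 0.012875·275 + 0.059125·625) / 0.3293875 = 174.36875 / 0.3293875 ≈ 529.373
  x_2 = (0.142750·225 + 0.369500·525 + 0.073875·275 + 0.147375·625) / 0.3293875 = 338.53125 / 0.3293875 ≈ 1027.760
  x_3 = (0.230250·225 + 0.134500·525 + 0.419125·275 + 0.133875·625) / 0.3293875 = 321.35 / 0.3293875 ≈ 975.599
  x_4 = (0.188000·225 + 0.059750·525 + 0.045375·275 + 0.592125·625) / 0.3293875 = 456.225 / 0.3293875 ≈ 1385.071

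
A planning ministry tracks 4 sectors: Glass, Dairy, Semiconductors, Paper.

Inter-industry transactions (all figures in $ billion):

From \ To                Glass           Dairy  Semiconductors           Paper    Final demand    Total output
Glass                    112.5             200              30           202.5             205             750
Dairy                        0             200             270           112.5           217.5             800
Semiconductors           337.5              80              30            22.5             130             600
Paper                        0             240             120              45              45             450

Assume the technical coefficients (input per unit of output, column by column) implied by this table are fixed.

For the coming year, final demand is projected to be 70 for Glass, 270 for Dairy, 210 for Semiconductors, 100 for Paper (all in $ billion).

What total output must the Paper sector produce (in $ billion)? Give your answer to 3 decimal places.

Technical coefficients a_ij = z_ij / X_j:
  a_GG = 112.5/750 = 0.15, a_DG = 0/750 = 0.00, a_SG = 337.5/750 = 0.45, a_PG = 0/750 = 0.00
  a_GD = 200/800 = 0.25, a_DD = 200/800 = 0.25, a_SD = 80/800 = 0.10, a_PD = 240/800 = 0.30
  a_GS = 30/600 = 0.05, a_DS = 270/600 = 0.45, a_SS = 30/600 = 0.05, a_PS = 120/600 = 0.20
  a_GP = 202.5/450 = 0.45, a_DP = 112.5/450 = 0.25, a_SP = 22.5/450 = 0.05, a_PP = 45/450 = 0.10
I − A =
  [   0.85    -0.25    -0.05    -0.45]
  [   0.00     0.75    -0.45    -0.25]
  [  -0.45    -0.10     0.95    -0.05]
  [   0.00    -0.30    -0.20     0.90]
Compute the cofactors C_ij = (−1)^(i+j)·(3×3 minor ij) of I−A; the adjugate is their transpose:
adj(I−A) = Cᵀ =
  [ 0.510250   0.353750   0.272000   0.368500]
  [ 0.204750   0.657500   0.386750   0.306500]
  [ 0.270000   0.251250   0.510000   0.233125]
  [ 0.128250   0.275000   0.242250   0.499875]
det(I−A) = Σ_j (I−A)_1j·C_1j = (0.85)(0.510250) + (-0.25)(0.204750) + (-0.05)(0.270000) + (-0.45)(0.128250) = 0.3113125
(I − A)⁻¹ = adj(I−A) / det(I−A) ≈
  [   1.6390     1.1363     0.8737     1.1837]
  [   0.6577     2.1120     1.2423     0.9845]
  [   0.8673     0.8071     1.6382     0.7488]
  [   0.4120     0.8834     0.7782     1.6057]
x = (I − A)⁻¹ d = adj(I−A)·d / det(I−A), with det(I−A) = 0.3113125:
  x_G = (0.510250·70 + 0.353750·270 + 0.272000·210 + 0.368500·100) / 0.3113125 = 225.20 / 0.3113125 ≈ 723.389
  x_D = (0.204750·70 + 0.657500·270 + 0.386750·210 + 0.306500·100) / 0.3113125 = 303.725 / 0.3113125 ≈ 975.627
  x_S = (0.270000·70 + 0.251250·270 + 0.510000·210 + 0.233125·100) / 0.3113125 = 217.15 / 0.3113125 ≈ 697.531
  x_P = (0.128250·70 + 0.275000·270 + 0.242250·210 + 0.499875·100) / 0.3113125 = 184.0875 / 0.3113125 ≈ 591.327

x_P = 591.327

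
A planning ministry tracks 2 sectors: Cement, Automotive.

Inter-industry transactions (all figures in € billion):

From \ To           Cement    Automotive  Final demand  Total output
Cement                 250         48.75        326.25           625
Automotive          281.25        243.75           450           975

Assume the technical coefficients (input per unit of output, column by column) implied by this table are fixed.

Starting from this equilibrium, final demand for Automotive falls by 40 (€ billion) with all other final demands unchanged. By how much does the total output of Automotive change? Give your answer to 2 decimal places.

Δx_2 = -56.14

Technical coefficients a_ij = z_ij / X_j:
  a_11 = 250/625 = 0.40, a_21 = 281.25/625 = 0.45
  a_12 = 48.75/975 = 0.05, a_22 = 243.75/975 = 0.25
I − A =
  [   0.60    -0.05]
  [  -0.45     0.75]
det(I−A) = (0.60)(0.75) − (-0.05)(-0.45) = 0.4275
adj(I−A) = [[0.75, 0.05], [0.45, 0.60]]
(I − A)⁻¹ = adj(I−A) / det(I−A) ≈
  [   1.7544     0.1170]
  [   1.0526     1.4035]
Δx = (I − A)⁻¹ Δd with Δd having -40 in the Automotive component and 0 elsewhere.
So Δx_2 = L_22 · (-40), where L_22 = adj(I−A)_22 / det(I−A) = 0.60 / 0.4275.
Δx_2 = 0.60 × (-40) / 0.4275 = -24.00 / 0.4275 ≈ -56.14.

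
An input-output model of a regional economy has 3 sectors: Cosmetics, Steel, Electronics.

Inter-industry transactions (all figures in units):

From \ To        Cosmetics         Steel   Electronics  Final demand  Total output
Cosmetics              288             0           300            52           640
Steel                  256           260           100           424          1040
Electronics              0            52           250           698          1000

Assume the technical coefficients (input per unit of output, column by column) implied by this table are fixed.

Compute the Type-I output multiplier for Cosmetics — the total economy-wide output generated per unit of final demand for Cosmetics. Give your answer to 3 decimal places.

Technical coefficients a_ij = z_ij / X_j:
  a_11 = 288/640 = 0.45, a_21 = 256/640 = 0.40, a_31 = 0/640 = 0.00
  a_12 = 0/1040 = 0.00, a_22 = 260/1040 = 0.25, a_32 = 52/1040 = 0.05
  a_13 = 300/1000 = 0.30, a_23 = 100/1000 = 0.10, a_33 = 250/1000 = 0.25
I − A =
  [   0.55     0.00    -0.30]
  [  -0.40     0.75    -0.10]
  [   0.00    -0.05     0.75]
Cofactors of I−A, C_ij = (−1)^(i+j)·(minor ij) (rows/columns in the sector order above):
  C_11 = (0.75)(0.75) − (-0.10)(-0.05) = 0.5575
  C_12 = −[(-0.40)(0.75) − (-0.10)(0.00)] = 0.3000
  C_13 = (-0.40)(-0.05) − (0.75)(0.00) = 0.0200
  C_21 = −[(0.00)(0.75) − (-0.30)(-0.05)] = 0.0150
  C_22 = (0.55)(0.75) − (-0.30)(0.00) = 0.4125
  C_23 = −[(0.55)(-0.05) − (0.00)(0.00)] = 0.0275
  C_31 = (0.00)(-0.10) − (-0.30)(0.75) = 0.2250
  C_32 = −[(0.55)(-0.10) − (-0.30)(-0.40)] = 0.1750
  C_33 = (0.55)(0.75) − (0.00)(-0.40) = 0.4125
det(I−A) = Σ_j (I−A)_1j·C_1j = (0.55)(0.5575) + (0.00)(0.3000) + (-0.30)(0.0200) = 0.300625
adj(I−A) = Cᵀ =
  [ 0.5575   0.0150   0.2250]
  [ 0.3000   0.4125   0.1750]
  [ 0.0200   0.0275   0.4125]
(I − A)⁻¹ = adj(I−A) / det(I−A) ≈
  [   1.8545     0.0499     0.7484]
  [   0.9979     1.3721     0.5821]
  [   0.0665     0.0915     1.3721]
The output multiplier for sector j is the column-j sum of the Leontief inverse (I − A)⁻¹ = adj(I−A) / det(I−A).
Column 1 of adj(I−A): (0.5575, 0.3000, 0.0200); det(I−A) = 0.300625.
m_1 = (0.5575 + 0.3000 + 0.0200) / 0.300625 = 0.8775 / 0.300625 ≈ 2.919.

m_1 = 2.919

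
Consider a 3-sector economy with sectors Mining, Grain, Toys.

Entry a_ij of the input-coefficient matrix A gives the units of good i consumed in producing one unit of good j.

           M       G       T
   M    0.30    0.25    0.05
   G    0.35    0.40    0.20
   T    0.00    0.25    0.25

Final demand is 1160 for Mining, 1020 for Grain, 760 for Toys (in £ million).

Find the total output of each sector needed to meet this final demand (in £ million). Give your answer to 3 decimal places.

x_M = 3470.476, x_G = 4570.000, x_T = 2536.667

I − A =
  [   0.70    -0.25    -0.05]
  [  -0.35     0.60    -0.20]
  [   0.00    -0.25     0.75]
Cofactors of I−A, C_ij = (−1)^(i+j)·(minor ij) (rows/columns in the sector order above):
  C_11 = (0.60)(0.75) − (-0.20)(-0.25) = 0.4000
  C_12 = −[(-0.35)(0.75) − (-0.20)(0.00)] = 0.2625
  C_13 = (-0.35)(-0.25) − (0.60)(0.00) = 0.0875
  C_21 = −[(-0.25)(0.75) − (-0.05)(-0.25)] = 0.2000
  C_22 = (0.70)(0.75) − (-0.05)(0.00) = 0.5250
  C_23 = −[(0.70)(-0.25) − (-0.25)(0.00)] = 0.1750
  C_31 = (-0.25)(-0.20) − (-0.05)(0.60) = 0.0800
  C_32 = −[(0.70)(-0.20) − (-0.05)(-0.35)] = 0.1575
  C_33 = (0.70)(0.60) − (-0.25)(-0.35) = 0.3325
det(I−A) = Σ_j (I−A)_1j·C_1j = (0.70)(0.4000) + (-0.25)(0.2625) + (-0.05)(0.0875) = 0.2100
adj(I−A) = Cᵀ =
  [ 0.4000   0.2000   0.0800]
  [ 0.2625   0.5250   0.1575]
  [ 0.0875   0.1750   0.3325]
(I − A)⁻¹ = adj(I−A) / det(I−A) ≈
  [   1.9048     0.9524     0.3810]
  [   1.2500     2.5000     0.7500]
  [   0.4167     0.8333     1.5833]
x = (I − A)⁻¹ d = adj(I−A)·d / det(I−A), with det(I−A) = 0.2100:
  x_M = (0.4000·1160 + 0.2000·1020 + 0.0800·760) / 0.2100 = 728.80 / 0.2100 ≈ 3470.476
  x_G = (0.2625·1160 + 0.5250·1020 + 0.1575·760) / 0.2100 = 959.70 / 0.2100 = 4570.000
  x_T = (0.0875·1160 + 0.1750·1020 + 0.3325·760) / 0.2100 = 532.70 / 0.2100 ≈ 2536.667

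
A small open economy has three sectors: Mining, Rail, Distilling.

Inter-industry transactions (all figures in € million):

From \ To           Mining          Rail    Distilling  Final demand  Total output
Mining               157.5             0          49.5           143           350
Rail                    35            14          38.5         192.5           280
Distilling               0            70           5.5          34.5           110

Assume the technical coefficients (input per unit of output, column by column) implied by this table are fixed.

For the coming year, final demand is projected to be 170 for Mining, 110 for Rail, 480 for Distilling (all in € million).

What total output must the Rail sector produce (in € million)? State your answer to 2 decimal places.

Technical coefficients a_ij = z_ij / X_j:
  a_MM = 157.5/350 = 0.45, a_RM = 35/350 = 0.10, a_DM = 0/350 = 0.00
  a_MR = 0/280 = 0.00, a_RR = 14/280 = 0.05, a_DR = 70/280 = 0.25
  a_MD = 49.5/110 = 0.45, a_RD = 38.5/110 = 0.35, a_DD = 5.5/110 = 0.05
I − A =
  [   0.55     0.00    -0.45]
  [  -0.10     0.95    -0.35]
  [   0.00    -0.25     0.95]
Cofactors of I−A, C_ij = (−1)^(i+j)·(minor ij) (rows/columns in the sector order above):
  C_11 = (0.95)(0.95) − (-0.35)(-0.25) = 0.8150
  C_12 = −[(-0.10)(0.95) − (-0.35)(0.00)] = 0.0950
  C_13 = (-0.10)(-0.25) − (0.95)(0.00) = 0.0250
  C_21 = −[(0.00)(0.95) − (-0.45)(-0.25)] = 0.1125
  C_22 = (0.55)(0.95) − (-0.45)(0.00) = 0.5225
  C_23 = −[(0.55)(-0.25) − (0.00)(0.00)] = 0.1375
  C_31 = (0.00)(-0.35) − (-0.45)(0.95) = 0.4275
  C_32 = −[(0.55)(-0.35) − (-0.45)(-0.10)] = 0.2375
  C_33 = (0.55)(0.95) − (0.00)(-0.10) = 0.5225
det(I−A) = Σ_j (I−A)_1j·C_1j = (0.55)(0.8150) + (0.00)(0.0950) + (-0.45)(0.0250) = 0.4370
adj(I−A) = Cᵀ =
  [ 0.8150   0.1125   0.4275]
  [ 0.0950   0.5225   0.2375]
  [ 0.0250   0.1375   0.5225]
(I − A)⁻¹ = adj(I−A) / det(I−A) ≈
  [   1.8650     0.2574     0.9783]
  [   0.2174     1.1957     0.5435]
  [   0.0572     0.3146     1.1957]
x = (I − A)⁻¹ d = adj(I−A)·d / det(I−A), with det(I−A) = 0.4370:
  x_M = (0.8150·170 + 0.1125·110 + 0.4275·480) / 0.4370 = 356.125 / 0.4370 ≈ 814.93
  x_R = (0.0950·170 + 0.5225·110 + 0.2375·480) / 0.4370 = 187.625 / 0.4370 ≈ 429.35
  x_D = (0.0250·170 + 0.1375·110 + 0.5225·480) / 0.4370 = 270.175 / 0.4370 ≈ 618.25

x_R = 429.35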